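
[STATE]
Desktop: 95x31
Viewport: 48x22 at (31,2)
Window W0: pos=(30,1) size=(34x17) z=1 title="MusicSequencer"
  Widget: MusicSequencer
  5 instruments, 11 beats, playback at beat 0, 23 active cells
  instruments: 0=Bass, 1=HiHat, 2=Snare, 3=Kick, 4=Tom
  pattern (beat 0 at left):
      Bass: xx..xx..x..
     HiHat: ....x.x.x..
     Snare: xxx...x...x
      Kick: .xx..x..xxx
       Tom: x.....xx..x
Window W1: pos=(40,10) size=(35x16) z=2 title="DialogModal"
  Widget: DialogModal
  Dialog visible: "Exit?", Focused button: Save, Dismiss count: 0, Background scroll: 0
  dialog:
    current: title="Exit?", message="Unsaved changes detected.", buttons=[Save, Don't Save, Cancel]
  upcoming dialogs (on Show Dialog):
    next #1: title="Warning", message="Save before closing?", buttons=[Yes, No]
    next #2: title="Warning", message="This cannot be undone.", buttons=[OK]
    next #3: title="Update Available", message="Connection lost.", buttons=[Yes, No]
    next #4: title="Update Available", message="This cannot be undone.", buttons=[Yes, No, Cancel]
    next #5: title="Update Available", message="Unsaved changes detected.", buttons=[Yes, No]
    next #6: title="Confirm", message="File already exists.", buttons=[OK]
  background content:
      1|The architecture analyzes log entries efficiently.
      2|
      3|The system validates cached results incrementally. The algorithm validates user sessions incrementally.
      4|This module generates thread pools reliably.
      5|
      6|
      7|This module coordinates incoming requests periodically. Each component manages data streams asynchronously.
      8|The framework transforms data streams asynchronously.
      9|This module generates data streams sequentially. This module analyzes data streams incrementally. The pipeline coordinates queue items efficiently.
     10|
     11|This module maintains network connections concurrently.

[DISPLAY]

 MusicSequencer                 ┃               
────────────────────────────────┨               
      ▼1234567890               ┃               
  Bass██··██··█··               ┃               
 HiHat····█·█·█··               ┃               
 Snare███···█···█               ┃               
  Kick·██··█··███               ┃               
   Tom█·····██··█               ┃               
         ┏━━━━━━━━━━━━━━━━━━━━━━━━━━━━━━━━━┓    
         ┃ DialogModal                     ┃    
         ┠─────────────────────────────────┨    
         ┃The architecture analyzes log ent┃    
         ┃                                 ┃    
         ┃The system validates cached resul┃    
         ┃Th┌───────────────────────────┐ol┃    
━━━━━━━━━┃  │           Exit?           │  ┃    
         ┃  │ Unsaved changes detected. │  ┃    
         ┃Th│[Save]  Don't Save   Cancel│g ┃    
         ┃Th└───────────────────────────┘tr┃    
         ┃This module generates data stream┃    
         ┃                                 ┃    
         ┃This module maintains network con┃    


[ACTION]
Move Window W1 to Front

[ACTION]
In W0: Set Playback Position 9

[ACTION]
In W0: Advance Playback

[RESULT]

 MusicSequencer                 ┃               
────────────────────────────────┨               
      0123456789▼               ┃               
  Bass██··██··█··               ┃               
 HiHat····█·█·█··               ┃               
 Snare███···█···█               ┃               
  Kick·██··█··███               ┃               
   Tom█·····██··█               ┃               
         ┏━━━━━━━━━━━━━━━━━━━━━━━━━━━━━━━━━┓    
         ┃ DialogModal                     ┃    
         ┠─────────────────────────────────┨    
         ┃The architecture analyzes log ent┃    
         ┃                                 ┃    
         ┃The system validates cached resul┃    
         ┃Th┌───────────────────────────┐ol┃    
━━━━━━━━━┃  │           Exit?           │  ┃    
         ┃  │ Unsaved changes detected. │  ┃    
         ┃Th│[Save]  Don't Save   Cancel│g ┃    
         ┃Th└───────────────────────────┘tr┃    
         ┃This module generates data stream┃    
         ┃                                 ┃    
         ┃This module maintains network con┃    


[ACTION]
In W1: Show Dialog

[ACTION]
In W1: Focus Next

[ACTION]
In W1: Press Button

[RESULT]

 MusicSequencer                 ┃               
────────────────────────────────┨               
      0123456789▼               ┃               
  Bass██··██··█··               ┃               
 HiHat····█·█·█··               ┃               
 Snare███···█···█               ┃               
  Kick·██··█··███               ┃               
   Tom█·····██··█               ┃               
         ┏━━━━━━━━━━━━━━━━━━━━━━━━━━━━━━━━━┓    
         ┃ DialogModal                     ┃    
         ┠─────────────────────────────────┨    
         ┃The architecture analyzes log ent┃    
         ┃                                 ┃    
         ┃The system validates cached resul┃    
         ┃This module generates thread pool┃    
━━━━━━━━━┃                                 ┃    
         ┃                                 ┃    
         ┃This module coordinates incoming ┃    
         ┃The framework transforms data str┃    
         ┃This module generates data stream┃    
         ┃                                 ┃    
         ┃This module maintains network con┃    


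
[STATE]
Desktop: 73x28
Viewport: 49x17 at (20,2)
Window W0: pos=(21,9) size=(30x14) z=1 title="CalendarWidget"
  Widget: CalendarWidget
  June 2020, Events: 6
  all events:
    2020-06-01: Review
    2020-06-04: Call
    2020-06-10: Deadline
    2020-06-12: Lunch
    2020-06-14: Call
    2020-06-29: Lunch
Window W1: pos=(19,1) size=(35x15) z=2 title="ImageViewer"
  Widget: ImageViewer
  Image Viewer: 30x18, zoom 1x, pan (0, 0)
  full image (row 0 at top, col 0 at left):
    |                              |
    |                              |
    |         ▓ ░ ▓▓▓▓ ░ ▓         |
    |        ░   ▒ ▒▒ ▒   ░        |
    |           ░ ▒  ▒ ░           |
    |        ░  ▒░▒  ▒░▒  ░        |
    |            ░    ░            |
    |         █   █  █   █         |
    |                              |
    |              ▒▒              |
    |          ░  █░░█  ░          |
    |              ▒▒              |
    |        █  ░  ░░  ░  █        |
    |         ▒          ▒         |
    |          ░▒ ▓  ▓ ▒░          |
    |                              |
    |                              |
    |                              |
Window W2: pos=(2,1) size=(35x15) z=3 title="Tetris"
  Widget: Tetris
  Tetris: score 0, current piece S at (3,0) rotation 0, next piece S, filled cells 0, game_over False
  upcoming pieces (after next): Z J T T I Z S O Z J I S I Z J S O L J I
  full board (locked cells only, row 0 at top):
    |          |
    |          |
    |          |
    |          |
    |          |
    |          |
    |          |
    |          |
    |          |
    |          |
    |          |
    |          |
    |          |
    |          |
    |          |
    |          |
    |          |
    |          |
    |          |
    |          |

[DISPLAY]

                ┃                ┃               
────────────────┨────────────────┨               
                ┃                ┃               
                ┃                ┃               
                ┃ ░ ▓            ┃               
                ┃▒   ░           ┃               
                ┃ ░              ┃               
                ┃░▒  ░           ┃               
                ┃░               ┃               
                ┃   █            ┃               
                ┃                ┃               
                ┃                ┃               
                ┃  ░             ┃               
━━━━━━━━━━━━━━━━┛━━━━━━━━━━━━━━━━┛               
 ┃15 16 17 18 19 20 21        ┃                  
 ┃22 23 24 25 26 27 28        ┃                  
 ┃29* 30                      ┃                  


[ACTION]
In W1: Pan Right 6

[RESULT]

                ┃                ┃               
────────────────┨────────────────┨               
                ┃                ┃               
                ┃                ┃               
                ┃                ┃               
                ┃                ┃               
                ┃                ┃               
                ┃                ┃               
                ┃                ┃               
                ┃                ┃               
                ┃                ┃               
                ┃                ┃               
                ┃                ┃               
━━━━━━━━━━━━━━━━┛━━━━━━━━━━━━━━━━┛               
 ┃15 16 17 18 19 20 21        ┃                  
 ┃22 23 24 25 26 27 28        ┃                  
 ┃29* 30                      ┃                  


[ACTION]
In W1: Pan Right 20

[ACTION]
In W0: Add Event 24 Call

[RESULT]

                ┃                ┃               
────────────────┨────────────────┨               
                ┃                ┃               
                ┃                ┃               
                ┃                ┃               
                ┃                ┃               
                ┃                ┃               
                ┃                ┃               
                ┃                ┃               
                ┃                ┃               
                ┃                ┃               
                ┃                ┃               
                ┃                ┃               
━━━━━━━━━━━━━━━━┛━━━━━━━━━━━━━━━━┛               
 ┃15 16 17 18 19 20 21        ┃                  
 ┃22 23 24* 25 26 27 28       ┃                  
 ┃29* 30                      ┃                  


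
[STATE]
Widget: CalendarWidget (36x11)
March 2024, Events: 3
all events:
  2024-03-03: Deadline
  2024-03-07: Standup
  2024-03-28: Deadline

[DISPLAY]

             March 2024             
Mo Tu We Th Fr Sa Su                
             1  2  3*               
 4  5  6  7*  8  9 10               
11 12 13 14 15 16 17                
18 19 20 21 22 23 24                
25 26 27 28* 29 30 31               
                                    
                                    
                                    
                                    


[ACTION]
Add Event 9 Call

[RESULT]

             March 2024             
Mo Tu We Th Fr Sa Su                
             1  2  3*               
 4  5  6  7*  8  9* 10              
11 12 13 14 15 16 17                
18 19 20 21 22 23 24                
25 26 27 28* 29 30 31               
                                    
                                    
                                    
                                    


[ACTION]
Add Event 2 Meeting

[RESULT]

             March 2024             
Mo Tu We Th Fr Sa Su                
             1  2*  3*              
 4  5  6  7*  8  9* 10              
11 12 13 14 15 16 17                
18 19 20 21 22 23 24                
25 26 27 28* 29 30 31               
                                    
                                    
                                    
                                    


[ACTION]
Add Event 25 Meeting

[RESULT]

             March 2024             
Mo Tu We Th Fr Sa Su                
             1  2*  3*              
 4  5  6  7*  8  9* 10              
11 12 13 14 15 16 17                
18 19 20 21 22 23 24                
25* 26 27 28* 29 30 31              
                                    
                                    
                                    
                                    


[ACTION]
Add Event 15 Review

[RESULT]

             March 2024             
Mo Tu We Th Fr Sa Su                
             1  2*  3*              
 4  5  6  7*  8  9* 10              
11 12 13 14 15* 16 17               
18 19 20 21 22 23 24                
25* 26 27 28* 29 30 31              
                                    
                                    
                                    
                                    


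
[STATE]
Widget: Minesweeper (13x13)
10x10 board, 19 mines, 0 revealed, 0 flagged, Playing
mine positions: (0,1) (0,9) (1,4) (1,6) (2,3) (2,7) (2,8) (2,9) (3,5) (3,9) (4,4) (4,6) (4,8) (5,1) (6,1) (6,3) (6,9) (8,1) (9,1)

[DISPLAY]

■■■■■■■■■■   
■■■■■■■■■■   
■■■■■■■■■■   
■■■■■■■■■■   
■■■■■■■■■■   
■■■■■■■■■■   
■■■■■■■■■■   
■■■■■■■■■■   
■■■■■■■■■■   
■■■■■■■■■■   
             
             
             


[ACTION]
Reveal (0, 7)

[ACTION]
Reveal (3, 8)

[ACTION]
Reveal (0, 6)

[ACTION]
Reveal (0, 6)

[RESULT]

■■■■■■11■■   
■■■■■■■■■■   
■■■■■■■■■■   
■■■■■■■■5■   
■■■■■■■■■■   
■■■■■■■■■■   
■■■■■■■■■■   
■■■■■■■■■■   
■■■■■■■■■■   
■■■■■■■■■■   
             
             
             


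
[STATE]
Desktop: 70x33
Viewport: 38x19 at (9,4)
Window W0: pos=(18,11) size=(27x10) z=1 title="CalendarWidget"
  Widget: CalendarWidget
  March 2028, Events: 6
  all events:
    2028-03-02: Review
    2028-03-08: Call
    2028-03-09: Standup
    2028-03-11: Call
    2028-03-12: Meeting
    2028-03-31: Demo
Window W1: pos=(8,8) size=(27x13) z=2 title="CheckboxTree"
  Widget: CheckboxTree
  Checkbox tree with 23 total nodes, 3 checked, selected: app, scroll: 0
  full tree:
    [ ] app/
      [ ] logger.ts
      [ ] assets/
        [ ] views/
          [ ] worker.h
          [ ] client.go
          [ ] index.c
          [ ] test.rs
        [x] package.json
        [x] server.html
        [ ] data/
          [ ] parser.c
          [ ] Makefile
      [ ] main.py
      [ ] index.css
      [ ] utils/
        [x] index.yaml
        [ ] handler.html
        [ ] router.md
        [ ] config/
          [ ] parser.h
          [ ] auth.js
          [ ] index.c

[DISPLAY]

                                      
                                      
                                      
                                      
━━━━━━━━━━━━━━━━━━━━━━━━━┓            
 CheckboxTree            ┃            
─────────────────────────┨            
>[-] app/                ┃━━━━━━━━━┓  
   [ ] logger.ts         ┃         ┃  
   [-] assets/           ┃─────────┨  
     [ ] views/          ┃28       ┃  
       [ ] worker.h      ┃a Su     ┃  
       [ ] client.go     ┃ 4  5    ┃  
       [ ] index.c       ┃ 11* 12* ┃  
       [ ] test.rs       ┃8 19     ┃  
     [x] package.json    ┃5 26     ┃  
━━━━━━━━━━━━━━━━━━━━━━━━━┛━━━━━━━━━┛  
                                      
                                      


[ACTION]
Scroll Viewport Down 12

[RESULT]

     [ ] views/          ┃28       ┃  
       [ ] worker.h      ┃a Su     ┃  
       [ ] client.go     ┃ 4  5    ┃  
       [ ] index.c       ┃ 11* 12* ┃  
       [ ] test.rs       ┃8 19     ┃  
     [x] package.json    ┃5 26     ┃  
━━━━━━━━━━━━━━━━━━━━━━━━━┛━━━━━━━━━┛  
                                      
                                      
                                      
                                      
                                      
                                      
                                      
                                      
                                      
                                      
                                      
                                      


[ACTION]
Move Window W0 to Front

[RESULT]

     [ ] ┃        March 2028       ┃  
       [ ┃Mo Tu We Th Fr Sa Su     ┃  
       [ ┃       1  2*  3  4  5    ┃  
       [ ┃ 6  7  8*  9* 10 11* 12* ┃  
       [ ┃13 14 15 16 17 18 19     ┃  
     [x] ┃20 21 22 23 24 25 26     ┃  
━━━━━━━━━┗━━━━━━━━━━━━━━━━━━━━━━━━━┛  
                                      
                                      
                                      
                                      
                                      
                                      
                                      
                                      
                                      
                                      
                                      
                                      


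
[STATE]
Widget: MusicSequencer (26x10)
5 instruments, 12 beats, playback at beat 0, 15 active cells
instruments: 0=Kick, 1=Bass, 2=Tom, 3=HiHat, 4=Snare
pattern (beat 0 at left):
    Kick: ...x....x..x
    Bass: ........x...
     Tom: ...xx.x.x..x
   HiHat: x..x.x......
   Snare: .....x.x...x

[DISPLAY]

      ▼12345678901        
  Kick···█····█··█        
  Bass········█···        
   Tom···██·█·█··█        
 HiHat█··█·█······        
 Snare·····█·█···█        
                          
                          
                          
                          


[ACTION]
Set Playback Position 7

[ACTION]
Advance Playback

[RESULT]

      01234567▼901        
  Kick···█····█··█        
  Bass········█···        
   Tom···██·█·█··█        
 HiHat█··█·█······        
 Snare·····█·█···█        
                          
                          
                          
                          


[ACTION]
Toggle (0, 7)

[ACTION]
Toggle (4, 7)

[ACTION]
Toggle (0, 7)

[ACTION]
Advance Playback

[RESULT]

      012345678▼01        
  Kick···█····█··█        
  Bass········█···        
   Tom···██·█·█··█        
 HiHat█··█·█······        
 Snare·····█·····█        
                          
                          
                          
                          


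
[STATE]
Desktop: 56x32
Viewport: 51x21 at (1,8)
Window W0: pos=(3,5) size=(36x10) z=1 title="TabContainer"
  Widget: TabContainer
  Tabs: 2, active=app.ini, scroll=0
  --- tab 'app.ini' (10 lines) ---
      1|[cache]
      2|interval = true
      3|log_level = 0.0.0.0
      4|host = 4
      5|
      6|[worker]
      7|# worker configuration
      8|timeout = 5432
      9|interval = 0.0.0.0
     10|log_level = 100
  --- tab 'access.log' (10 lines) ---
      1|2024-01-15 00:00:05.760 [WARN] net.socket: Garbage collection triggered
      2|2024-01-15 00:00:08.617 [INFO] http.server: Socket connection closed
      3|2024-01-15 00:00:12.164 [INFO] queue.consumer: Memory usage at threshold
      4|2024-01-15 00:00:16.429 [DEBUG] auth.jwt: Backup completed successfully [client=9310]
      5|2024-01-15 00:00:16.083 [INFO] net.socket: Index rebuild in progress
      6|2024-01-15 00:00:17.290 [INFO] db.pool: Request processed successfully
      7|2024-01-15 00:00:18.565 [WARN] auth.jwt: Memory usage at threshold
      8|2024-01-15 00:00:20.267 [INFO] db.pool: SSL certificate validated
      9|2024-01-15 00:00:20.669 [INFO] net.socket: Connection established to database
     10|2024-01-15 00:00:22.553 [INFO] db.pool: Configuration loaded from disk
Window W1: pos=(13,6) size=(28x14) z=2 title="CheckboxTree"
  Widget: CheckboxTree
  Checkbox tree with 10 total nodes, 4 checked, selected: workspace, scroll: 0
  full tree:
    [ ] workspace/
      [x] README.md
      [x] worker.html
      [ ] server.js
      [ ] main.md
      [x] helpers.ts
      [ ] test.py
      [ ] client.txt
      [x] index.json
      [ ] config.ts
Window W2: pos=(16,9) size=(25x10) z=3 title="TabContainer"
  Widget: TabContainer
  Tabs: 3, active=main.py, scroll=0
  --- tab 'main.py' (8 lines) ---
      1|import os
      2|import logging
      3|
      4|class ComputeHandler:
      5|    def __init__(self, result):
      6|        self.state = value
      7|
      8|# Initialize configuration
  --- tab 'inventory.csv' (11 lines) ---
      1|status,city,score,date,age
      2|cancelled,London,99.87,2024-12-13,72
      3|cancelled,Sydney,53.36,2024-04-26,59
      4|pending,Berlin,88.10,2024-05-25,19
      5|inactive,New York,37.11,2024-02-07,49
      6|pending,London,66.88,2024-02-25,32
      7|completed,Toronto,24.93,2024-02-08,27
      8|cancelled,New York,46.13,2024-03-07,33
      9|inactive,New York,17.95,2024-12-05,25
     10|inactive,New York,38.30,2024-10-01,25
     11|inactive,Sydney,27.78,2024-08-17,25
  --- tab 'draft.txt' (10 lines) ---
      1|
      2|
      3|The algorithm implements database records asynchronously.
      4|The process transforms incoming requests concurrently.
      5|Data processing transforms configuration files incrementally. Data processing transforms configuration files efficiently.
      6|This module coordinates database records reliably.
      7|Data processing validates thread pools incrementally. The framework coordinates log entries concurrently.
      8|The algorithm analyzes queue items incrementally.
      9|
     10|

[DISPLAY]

  ┃[app.ini]┠──────────────────────────┨           
  ┃─────────┃>[┏━━━━━━━━━━━━━━━━━━━━━━━┓           
  ┃[cache]  ┃  ┃ TabContainer          ┃           
  ┃interval ┃  ┠───────────────────────┨           
  ┃log_level┃  ┃[main.py]│ inventory.cs┃           
  ┃host = 4 ┃  ┃───────────────────────┃           
  ┗━━━━━━━━━┃  ┃import os              ┃           
            ┃  ┃import logging         ┃           
            ┃  ┃                       ┃           
            ┃  ┃class ComputeHandler:  ┃           
            ┃  ┗━━━━━━━━━━━━━━━━━━━━━━━┛           
            ┗━━━━━━━━━━━━━━━━━━━━━━━━━━┛           
                                                   
                                                   
                                                   
                                                   
                                                   
                                                   
                                                   
                                                   
                                                   


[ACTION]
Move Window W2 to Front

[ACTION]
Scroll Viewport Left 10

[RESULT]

   ┃[app.ini]┠──────────────────────────┨          
   ┃─────────┃>[┏━━━━━━━━━━━━━━━━━━━━━━━┓          
   ┃[cache]  ┃  ┃ TabContainer          ┃          
   ┃interval ┃  ┠───────────────────────┨          
   ┃log_level┃  ┃[main.py]│ inventory.cs┃          
   ┃host = 4 ┃  ┃───────────────────────┃          
   ┗━━━━━━━━━┃  ┃import os              ┃          
             ┃  ┃import logging         ┃          
             ┃  ┃                       ┃          
             ┃  ┃class ComputeHandler:  ┃          
             ┃  ┗━━━━━━━━━━━━━━━━━━━━━━━┛          
             ┗━━━━━━━━━━━━━━━━━━━━━━━━━━┛          
                                                   
                                                   
                                                   
                                                   
                                                   
                                                   
                                                   
                                                   
                                                   


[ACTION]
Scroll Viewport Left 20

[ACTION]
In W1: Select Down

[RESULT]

   ┃[app.ini]┠──────────────────────────┨          
   ┃─────────┃ [┏━━━━━━━━━━━━━━━━━━━━━━━┓          
   ┃[cache]  ┃> ┃ TabContainer          ┃          
   ┃interval ┃  ┠───────────────────────┨          
   ┃log_level┃  ┃[main.py]│ inventory.cs┃          
   ┃host = 4 ┃  ┃───────────────────────┃          
   ┗━━━━━━━━━┃  ┃import os              ┃          
             ┃  ┃import logging         ┃          
             ┃  ┃                       ┃          
             ┃  ┃class ComputeHandler:  ┃          
             ┃  ┗━━━━━━━━━━━━━━━━━━━━━━━┛          
             ┗━━━━━━━━━━━━━━━━━━━━━━━━━━┛          
                                                   
                                                   
                                                   
                                                   
                                                   
                                                   
                                                   
                                                   
                                                   


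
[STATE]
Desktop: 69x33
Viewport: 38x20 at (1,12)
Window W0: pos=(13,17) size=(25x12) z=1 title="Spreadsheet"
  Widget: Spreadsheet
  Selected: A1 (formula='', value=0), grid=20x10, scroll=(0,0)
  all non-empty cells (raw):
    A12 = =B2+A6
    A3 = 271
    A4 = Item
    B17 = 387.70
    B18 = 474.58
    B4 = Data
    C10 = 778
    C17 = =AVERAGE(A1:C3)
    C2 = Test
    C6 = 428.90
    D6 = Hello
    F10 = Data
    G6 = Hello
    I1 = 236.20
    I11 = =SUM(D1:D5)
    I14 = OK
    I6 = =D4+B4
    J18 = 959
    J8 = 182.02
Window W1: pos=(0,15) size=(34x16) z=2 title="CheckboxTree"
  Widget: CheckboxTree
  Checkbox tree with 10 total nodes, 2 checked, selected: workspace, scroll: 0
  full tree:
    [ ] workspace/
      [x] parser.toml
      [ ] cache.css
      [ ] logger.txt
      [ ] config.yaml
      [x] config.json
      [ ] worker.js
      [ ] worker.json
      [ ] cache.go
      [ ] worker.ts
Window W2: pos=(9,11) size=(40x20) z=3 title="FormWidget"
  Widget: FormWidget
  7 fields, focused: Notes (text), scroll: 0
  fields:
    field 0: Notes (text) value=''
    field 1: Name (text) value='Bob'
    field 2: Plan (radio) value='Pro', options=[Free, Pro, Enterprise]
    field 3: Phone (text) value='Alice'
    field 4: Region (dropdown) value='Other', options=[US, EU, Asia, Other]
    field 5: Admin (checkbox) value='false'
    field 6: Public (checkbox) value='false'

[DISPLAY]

        ┃ FormWidget                  
        ┠─────────────────────────────
        ┃> Notes:      [              
━━━━━━━━┃  Name:       [Bob           
 Checkbo┃  Plan:       ( ) Free  (●) P
────────┃  Phone:      [Alice         
>[-] wor┃  Region:     [Other         
   [x] p┃  Admin:      [ ]            
   [ ] c┃  Public:     [ ]            
   [ ] l┃                             
   [ ] c┃                             
   [x] c┃                             
   [ ] w┃                             
   [ ] w┃                             
   [ ] c┃                             
   [ ] w┃                             
        ┃                             
        ┃                             
━━━━━━━━┗━━━━━━━━━━━━━━━━━━━━━━━━━━━━━
                                      


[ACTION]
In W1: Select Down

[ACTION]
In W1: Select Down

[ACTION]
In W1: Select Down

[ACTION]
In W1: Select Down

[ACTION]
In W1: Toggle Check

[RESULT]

        ┃ FormWidget                  
        ┠─────────────────────────────
        ┃> Notes:      [              
━━━━━━━━┃  Name:       [Bob           
 Checkbo┃  Plan:       ( ) Free  (●) P
────────┃  Phone:      [Alice         
 [-] wor┃  Region:     [Other         
   [x] p┃  Admin:      [ ]            
   [ ] c┃  Public:     [ ]            
   [ ] l┃                             
>  [x] c┃                             
   [x] c┃                             
   [ ] w┃                             
   [ ] w┃                             
   [ ] c┃                             
   [ ] w┃                             
        ┃                             
        ┃                             
━━━━━━━━┗━━━━━━━━━━━━━━━━━━━━━━━━━━━━━
                                      


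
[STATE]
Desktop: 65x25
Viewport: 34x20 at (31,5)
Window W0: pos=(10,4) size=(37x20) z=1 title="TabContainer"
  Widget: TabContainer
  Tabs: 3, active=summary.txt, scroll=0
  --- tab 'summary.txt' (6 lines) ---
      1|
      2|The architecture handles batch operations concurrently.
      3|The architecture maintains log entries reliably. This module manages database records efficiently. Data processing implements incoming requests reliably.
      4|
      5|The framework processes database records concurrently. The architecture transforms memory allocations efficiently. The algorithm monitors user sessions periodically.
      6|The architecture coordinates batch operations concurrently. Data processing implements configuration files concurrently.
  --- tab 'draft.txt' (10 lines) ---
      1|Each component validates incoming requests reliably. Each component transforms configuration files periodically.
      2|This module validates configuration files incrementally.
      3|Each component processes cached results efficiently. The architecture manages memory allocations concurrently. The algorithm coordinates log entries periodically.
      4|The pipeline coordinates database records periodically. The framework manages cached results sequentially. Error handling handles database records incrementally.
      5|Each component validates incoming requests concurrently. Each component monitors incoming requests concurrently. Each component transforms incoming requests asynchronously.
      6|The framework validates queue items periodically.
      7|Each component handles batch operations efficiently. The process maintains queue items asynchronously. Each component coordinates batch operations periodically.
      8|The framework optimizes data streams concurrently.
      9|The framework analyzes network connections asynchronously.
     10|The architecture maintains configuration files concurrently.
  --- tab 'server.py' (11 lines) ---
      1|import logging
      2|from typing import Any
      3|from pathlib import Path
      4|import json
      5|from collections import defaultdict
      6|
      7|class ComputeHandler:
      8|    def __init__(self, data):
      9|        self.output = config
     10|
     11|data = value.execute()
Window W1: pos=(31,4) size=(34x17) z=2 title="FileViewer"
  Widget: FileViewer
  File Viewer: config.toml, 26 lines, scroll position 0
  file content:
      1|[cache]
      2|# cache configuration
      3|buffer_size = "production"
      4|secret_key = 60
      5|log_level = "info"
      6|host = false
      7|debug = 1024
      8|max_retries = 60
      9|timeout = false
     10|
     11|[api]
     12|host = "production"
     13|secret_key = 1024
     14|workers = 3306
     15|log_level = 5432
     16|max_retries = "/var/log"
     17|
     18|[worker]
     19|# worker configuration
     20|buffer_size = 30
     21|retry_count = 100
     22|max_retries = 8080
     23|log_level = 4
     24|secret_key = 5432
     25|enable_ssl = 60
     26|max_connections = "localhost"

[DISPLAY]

┃ FileViewer                     ┃
┠────────────────────────────────┨
┃[cache]                        ▲┃
┃# cache configuration          █┃
┃buffer_size = "production"     ░┃
┃secret_key = 60                ░┃
┃log_level = "info"             ░┃
┃host = false                   ░┃
┃debug = 1024                   ░┃
┃max_retries = 60               ░┃
┃timeout = false                ░┃
┃                               ░┃
┃[api]                          ░┃
┃host = "production"            ░┃
┃secret_key = 1024              ▼┃
┗━━━━━━━━━━━━━━━━━━━━━━━━━━━━━━━━┛
               ┃                  
               ┃                  
━━━━━━━━━━━━━━━┛                  
                                  


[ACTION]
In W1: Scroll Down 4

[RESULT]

┃ FileViewer                     ┃
┠────────────────────────────────┨
┃log_level = "info"             ▲┃
┃host = false                   ░┃
┃debug = 1024                   ░┃
┃max_retries = 60               ░┃
┃timeout = false                █┃
┃                               ░┃
┃[api]                          ░┃
┃host = "production"            ░┃
┃secret_key = 1024              ░┃
┃workers = 3306                 ░┃
┃log_level = 5432               ░┃
┃max_retries = "/var/log"       ░┃
┃                               ▼┃
┗━━━━━━━━━━━━━━━━━━━━━━━━━━━━━━━━┛
               ┃                  
               ┃                  
━━━━━━━━━━━━━━━┛                  
                                  


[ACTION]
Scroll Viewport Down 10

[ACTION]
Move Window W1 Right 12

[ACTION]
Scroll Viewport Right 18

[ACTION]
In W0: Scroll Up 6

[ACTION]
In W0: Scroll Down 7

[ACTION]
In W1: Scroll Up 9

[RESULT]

┃ FileViewer                     ┃
┠────────────────────────────────┨
┃[cache]                        ▲┃
┃# cache configuration          █┃
┃buffer_size = "production"     ░┃
┃secret_key = 60                ░┃
┃log_level = "info"             ░┃
┃host = false                   ░┃
┃debug = 1024                   ░┃
┃max_retries = 60               ░┃
┃timeout = false                ░┃
┃                               ░┃
┃[api]                          ░┃
┃host = "production"            ░┃
┃secret_key = 1024              ▼┃
┗━━━━━━━━━━━━━━━━━━━━━━━━━━━━━━━━┛
               ┃                  
               ┃                  
━━━━━━━━━━━━━━━┛                  
                                  


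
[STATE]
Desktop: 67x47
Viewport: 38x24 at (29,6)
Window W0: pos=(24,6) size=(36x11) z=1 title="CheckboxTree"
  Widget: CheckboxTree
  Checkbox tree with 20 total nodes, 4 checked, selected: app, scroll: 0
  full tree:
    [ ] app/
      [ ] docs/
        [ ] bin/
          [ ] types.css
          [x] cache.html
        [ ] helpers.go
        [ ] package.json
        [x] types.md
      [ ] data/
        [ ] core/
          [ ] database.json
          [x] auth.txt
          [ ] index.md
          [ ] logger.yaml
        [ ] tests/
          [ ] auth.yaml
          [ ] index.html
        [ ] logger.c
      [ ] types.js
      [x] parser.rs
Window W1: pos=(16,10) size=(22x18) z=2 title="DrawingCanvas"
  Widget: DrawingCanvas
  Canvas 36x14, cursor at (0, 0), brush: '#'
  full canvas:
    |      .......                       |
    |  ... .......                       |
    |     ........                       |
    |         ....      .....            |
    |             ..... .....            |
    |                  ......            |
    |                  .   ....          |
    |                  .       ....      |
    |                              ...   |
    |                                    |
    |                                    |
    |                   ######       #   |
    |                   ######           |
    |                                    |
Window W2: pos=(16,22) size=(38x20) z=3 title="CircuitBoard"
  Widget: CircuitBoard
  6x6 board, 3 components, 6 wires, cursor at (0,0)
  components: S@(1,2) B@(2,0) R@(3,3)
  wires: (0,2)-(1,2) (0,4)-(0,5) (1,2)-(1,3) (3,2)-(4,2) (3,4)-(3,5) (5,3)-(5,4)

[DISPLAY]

━━━━━━━━━━━━━━━━━━━━━━━━━━━━━━┓       
ckboxTree                     ┃       
──────────────────────────────┨       
 app/                         ┃       
━━━━━━━━┓                     ┃       
as      ┃                     ┃       
────────┨pes.css              ┃       
.       ┃che.html             ┃       
.       ┃ers.go               ┃       
.       ┃age.json             ┃       
.      .┃━━━━━━━━━━━━━━━━━━━━━┛       
 ..... .┃                             
      ..┃                             
      . ┃                             
      . ┃                             
        ┃                             
━━━━━━━━━━━━━━━━━━━━━━━━┓             
d                       ┃             
────────────────────────┨             
 5                      ┃             
·       · ─ ·           ┃             
│                       ┃             
S ─ ·                   ┃             
                        ┃             


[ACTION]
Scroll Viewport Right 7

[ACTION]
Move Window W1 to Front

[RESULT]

━━━━━━━━━━━━━━━━━━━━━━━━━━━━━━┓       
ckboxTree                     ┃       
──────────────────────────────┨       
 app/                         ┃       
━━━━━━━━┓                     ┃       
as      ┃                     ┃       
────────┨pes.css              ┃       
.       ┃che.html             ┃       
.       ┃ers.go               ┃       
.       ┃age.json             ┃       
.      .┃━━━━━━━━━━━━━━━━━━━━━┛       
 ..... .┃                             
      ..┃                             
      . ┃                             
      . ┃                             
        ┃                             
        ┃━━━━━━━━━━━━━━━┓             
        ┃               ┃             
       #┃───────────────┨             
       #┃               ┃             
        ┃ ─ ·           ┃             
━━━━━━━━┛               ┃             
S ─ ·                   ┃             
                        ┃             


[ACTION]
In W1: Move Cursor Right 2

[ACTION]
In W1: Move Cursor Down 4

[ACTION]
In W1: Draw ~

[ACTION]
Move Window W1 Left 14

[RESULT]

━━━━━━━━━━━━━━━━━━━━━━━━━━━━━━┓       
ckboxTree                     ┃       
──────────────────────────────┨       
 app/                         ┃       
-] docs/                      ┃       
 [-] bin/                     ┃       
   [ ] types.css              ┃       
   [x] cache.html             ┃       
 [ ] helpers.go               ┃       
 [ ] package.json             ┃       
━━━━━━━━━━━━━━━━━━━━━━━━━━━━━━┛       
                                      
                                      
                                      
                                      
                                      
━━━━━━━━━━━━━━━━━━━━━━━━┓             
d                       ┃             
────────────────────────┨             
 5                      ┃             
·       · ─ ·           ┃             
│                       ┃             
S ─ ·                   ┃             
                        ┃             
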